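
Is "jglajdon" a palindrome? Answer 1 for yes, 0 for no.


Input: jglajdon
Reversed: nodjalgj
  Compare pos 0 ('j') with pos 7 ('n'): MISMATCH
  Compare pos 1 ('g') with pos 6 ('o'): MISMATCH
  Compare pos 2 ('l') with pos 5 ('d'): MISMATCH
  Compare pos 3 ('a') with pos 4 ('j'): MISMATCH
Result: not a palindrome

0


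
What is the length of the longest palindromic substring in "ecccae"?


Input: "ecccae"
Checking substrings for palindromes:
  [1:4] "ccc" (len 3) => palindrome
  [1:3] "cc" (len 2) => palindrome
  [2:4] "cc" (len 2) => palindrome
Longest palindromic substring: "ccc" with length 3

3


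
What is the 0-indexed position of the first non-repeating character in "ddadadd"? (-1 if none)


Input: ddadadd
Character frequencies:
  'a': 2
  'd': 5
Scanning left to right for freq == 1:
  Position 0 ('d'): freq=5, skip
  Position 1 ('d'): freq=5, skip
  Position 2 ('a'): freq=2, skip
  Position 3 ('d'): freq=5, skip
  Position 4 ('a'): freq=2, skip
  Position 5 ('d'): freq=5, skip
  Position 6 ('d'): freq=5, skip
  No unique character found => answer = -1

-1


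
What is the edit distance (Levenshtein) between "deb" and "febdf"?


Computing edit distance: "deb" -> "febdf"
DP table:
           f    e    b    d    f
      0    1    2    3    4    5
  d   1    1    2    3    3    4
  e   2    2    1    2    3    4
  b   3    3    2    1    2    3
Edit distance = dp[3][5] = 3

3


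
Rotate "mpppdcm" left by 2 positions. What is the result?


Input: "mpppdcm", rotate left by 2
First 2 characters: "mp"
Remaining characters: "ppdcm"
Concatenate remaining + first: "ppdcm" + "mp" = "ppdcmmp"

ppdcmmp


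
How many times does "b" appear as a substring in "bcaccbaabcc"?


Searching for "b" in "bcaccbaabcc"
Scanning each position:
  Position 0: "b" => MATCH
  Position 1: "c" => no
  Position 2: "a" => no
  Position 3: "c" => no
  Position 4: "c" => no
  Position 5: "b" => MATCH
  Position 6: "a" => no
  Position 7: "a" => no
  Position 8: "b" => MATCH
  Position 9: "c" => no
  Position 10: "c" => no
Total occurrences: 3

3


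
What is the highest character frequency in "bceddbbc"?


Input: bceddbbc
Character counts:
  'b': 3
  'c': 2
  'd': 2
  'e': 1
Maximum frequency: 3

3


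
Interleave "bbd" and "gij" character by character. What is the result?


Interleaving "bbd" and "gij":
  Position 0: 'b' from first, 'g' from second => "bg"
  Position 1: 'b' from first, 'i' from second => "bi"
  Position 2: 'd' from first, 'j' from second => "dj"
Result: bgbidj

bgbidj


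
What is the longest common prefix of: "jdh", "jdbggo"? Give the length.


Words: jdh, jdbggo
  Position 0: all 'j' => match
  Position 1: all 'd' => match
  Position 2: ('h', 'b') => mismatch, stop
LCP = "jd" (length 2)

2


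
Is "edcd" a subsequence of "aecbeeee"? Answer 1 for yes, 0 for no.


Check if "edcd" is a subsequence of "aecbeeee"
Greedy scan:
  Position 0 ('a'): no match needed
  Position 1 ('e'): matches sub[0] = 'e'
  Position 2 ('c'): no match needed
  Position 3 ('b'): no match needed
  Position 4 ('e'): no match needed
  Position 5 ('e'): no match needed
  Position 6 ('e'): no match needed
  Position 7 ('e'): no match needed
Only matched 1/4 characters => not a subsequence

0


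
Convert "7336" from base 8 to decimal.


Input: "7336" in base 8
Positional expansion:
  Digit '7' (value 7) x 8^3 = 3584
  Digit '3' (value 3) x 8^2 = 192
  Digit '3' (value 3) x 8^1 = 24
  Digit '6' (value 6) x 8^0 = 6
Sum = 3806

3806


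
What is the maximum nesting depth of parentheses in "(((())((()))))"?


Input: "(((())((()))))"
Tracking depth:
  Position 0 '(': depth becomes 1
  Position 1 '(': depth becomes 2
  Position 2 '(': depth becomes 3
  Position 3 '(': depth becomes 4
  Position 4 ')': depth becomes 3
  Position 5 ')': depth becomes 2
  Position 6 '(': depth becomes 3
  Position 7 '(': depth becomes 4
  Position 8 '(': depth becomes 5
  Position 9 ')': depth becomes 4
  Position 10 ')': depth becomes 3
  Position 11 ')': depth becomes 2
  Position 12 ')': depth becomes 1
  Position 13 ')': depth becomes 0
Maximum depth reached: 5

5


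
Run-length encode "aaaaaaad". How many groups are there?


Input: aaaaaaad
Scanning for consecutive runs:
  Group 1: 'a' x 7 (positions 0-6)
  Group 2: 'd' x 1 (positions 7-7)
Total groups: 2

2


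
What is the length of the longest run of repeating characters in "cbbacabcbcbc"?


Input: "cbbacabcbcbc"
Scanning for longest run:
  Position 1 ('b'): new char, reset run to 1
  Position 2 ('b'): continues run of 'b', length=2
  Position 3 ('a'): new char, reset run to 1
  Position 4 ('c'): new char, reset run to 1
  Position 5 ('a'): new char, reset run to 1
  Position 6 ('b'): new char, reset run to 1
  Position 7 ('c'): new char, reset run to 1
  Position 8 ('b'): new char, reset run to 1
  Position 9 ('c'): new char, reset run to 1
  Position 10 ('b'): new char, reset run to 1
  Position 11 ('c'): new char, reset run to 1
Longest run: 'b' with length 2

2


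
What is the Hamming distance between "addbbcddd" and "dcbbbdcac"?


Comparing "addbbcddd" and "dcbbbdcac" position by position:
  Position 0: 'a' vs 'd' => differ
  Position 1: 'd' vs 'c' => differ
  Position 2: 'd' vs 'b' => differ
  Position 3: 'b' vs 'b' => same
  Position 4: 'b' vs 'b' => same
  Position 5: 'c' vs 'd' => differ
  Position 6: 'd' vs 'c' => differ
  Position 7: 'd' vs 'a' => differ
  Position 8: 'd' vs 'c' => differ
Total differences (Hamming distance): 7

7


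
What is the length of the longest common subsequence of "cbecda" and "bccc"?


LCS of "cbecda" and "bccc"
DP table:
           b    c    c    c
      0    0    0    0    0
  c   0    0    1    1    1
  b   0    1    1    1    1
  e   0    1    1    1    1
  c   0    1    2    2    2
  d   0    1    2    2    2
  a   0    1    2    2    2
LCS length = dp[6][4] = 2

2


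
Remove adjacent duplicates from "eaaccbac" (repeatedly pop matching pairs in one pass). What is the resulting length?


Input: eaaccbac
Stack-based adjacent duplicate removal:
  Read 'e': push. Stack: e
  Read 'a': push. Stack: ea
  Read 'a': matches stack top 'a' => pop. Stack: e
  Read 'c': push. Stack: ec
  Read 'c': matches stack top 'c' => pop. Stack: e
  Read 'b': push. Stack: eb
  Read 'a': push. Stack: eba
  Read 'c': push. Stack: ebac
Final stack: "ebac" (length 4)

4


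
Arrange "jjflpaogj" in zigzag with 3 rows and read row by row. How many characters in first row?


Zigzag "jjflpaogj" into 3 rows:
Placing characters:
  'j' => row 0
  'j' => row 1
  'f' => row 2
  'l' => row 1
  'p' => row 0
  'a' => row 1
  'o' => row 2
  'g' => row 1
  'j' => row 0
Rows:
  Row 0: "jpj"
  Row 1: "jlag"
  Row 2: "fo"
First row length: 3

3


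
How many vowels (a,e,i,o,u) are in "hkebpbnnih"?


Input: hkebpbnnih
Checking each character:
  'h' at position 0: consonant
  'k' at position 1: consonant
  'e' at position 2: vowel (running total: 1)
  'b' at position 3: consonant
  'p' at position 4: consonant
  'b' at position 5: consonant
  'n' at position 6: consonant
  'n' at position 7: consonant
  'i' at position 8: vowel (running total: 2)
  'h' at position 9: consonant
Total vowels: 2

2


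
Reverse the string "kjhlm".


Input: kjhlm
Reading characters right to left:
  Position 4: 'm'
  Position 3: 'l'
  Position 2: 'h'
  Position 1: 'j'
  Position 0: 'k'
Reversed: mlhjk

mlhjk


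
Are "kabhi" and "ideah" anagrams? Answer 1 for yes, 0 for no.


Strings: "kabhi", "ideah"
Sorted first:  abhik
Sorted second: adehi
Differ at position 1: 'b' vs 'd' => not anagrams

0


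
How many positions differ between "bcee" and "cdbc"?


Comparing "bcee" and "cdbc" position by position:
  Position 0: 'b' vs 'c' => DIFFER
  Position 1: 'c' vs 'd' => DIFFER
  Position 2: 'e' vs 'b' => DIFFER
  Position 3: 'e' vs 'c' => DIFFER
Positions that differ: 4

4


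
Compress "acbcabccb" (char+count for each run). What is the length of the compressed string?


Input: acbcabccb
Runs:
  'a' x 1 => "a1"
  'c' x 1 => "c1"
  'b' x 1 => "b1"
  'c' x 1 => "c1"
  'a' x 1 => "a1"
  'b' x 1 => "b1"
  'c' x 2 => "c2"
  'b' x 1 => "b1"
Compressed: "a1c1b1c1a1b1c2b1"
Compressed length: 16

16


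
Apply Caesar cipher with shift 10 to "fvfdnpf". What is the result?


Caesar cipher: shift "fvfdnpf" by 10
  'f' (pos 5) + 10 = pos 15 = 'p'
  'v' (pos 21) + 10 = pos 5 = 'f'
  'f' (pos 5) + 10 = pos 15 = 'p'
  'd' (pos 3) + 10 = pos 13 = 'n'
  'n' (pos 13) + 10 = pos 23 = 'x'
  'p' (pos 15) + 10 = pos 25 = 'z'
  'f' (pos 5) + 10 = pos 15 = 'p'
Result: pfpnxzp

pfpnxzp


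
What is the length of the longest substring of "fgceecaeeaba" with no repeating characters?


Input: "fgceecaeeaba"
Sliding window (track last position of each char):
  Position 0 ('f'): window [0,0] length 1 -- new best
  Position 1 ('g'): window [0,1] length 2 -- new best
  Position 2 ('c'): window [0,2] length 3 -- new best
  Position 3 ('e'): window [0,3] length 4 -- new best
  Position 4 ('e'): repeat (last at 3), move window start to 4
  Position 4 ('e'): window [4,4] length 1
  Position 5 ('c'): window [4,5] length 2
  Position 6 ('a'): window [4,6] length 3
  Position 7 ('e'): repeat (last at 4), move window start to 5
  Position 7 ('e'): window [5,7] length 3
  Position 8 ('e'): repeat (last at 7), move window start to 8
  Position 8 ('e'): window [8,8] length 1
  Position 9 ('a'): window [8,9] length 2
  Position 10 ('b'): window [8,10] length 3
  Position 11 ('a'): repeat (last at 9), move window start to 10
  Position 11 ('a'): window [10,11] length 2
Longest substring with no repeats: "fgce" with length 4

4


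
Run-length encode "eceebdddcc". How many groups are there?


Input: eceebdddcc
Scanning for consecutive runs:
  Group 1: 'e' x 1 (positions 0-0)
  Group 2: 'c' x 1 (positions 1-1)
  Group 3: 'e' x 2 (positions 2-3)
  Group 4: 'b' x 1 (positions 4-4)
  Group 5: 'd' x 3 (positions 5-7)
  Group 6: 'c' x 2 (positions 8-9)
Total groups: 6

6


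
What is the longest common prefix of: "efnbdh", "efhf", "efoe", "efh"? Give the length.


Words: efnbdh, efhf, efoe, efh
  Position 0: all 'e' => match
  Position 1: all 'f' => match
  Position 2: ('n', 'h', 'o', 'h') => mismatch, stop
LCP = "ef" (length 2)

2


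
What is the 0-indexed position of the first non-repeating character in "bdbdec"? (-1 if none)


Input: bdbdec
Character frequencies:
  'b': 2
  'c': 1
  'd': 2
  'e': 1
Scanning left to right for freq == 1:
  Position 0 ('b'): freq=2, skip
  Position 1 ('d'): freq=2, skip
  Position 2 ('b'): freq=2, skip
  Position 3 ('d'): freq=2, skip
  Position 4 ('e'): unique! => answer = 4

4


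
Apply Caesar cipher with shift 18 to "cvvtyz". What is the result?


Caesar cipher: shift "cvvtyz" by 18
  'c' (pos 2) + 18 = pos 20 = 'u'
  'v' (pos 21) + 18 = pos 13 = 'n'
  'v' (pos 21) + 18 = pos 13 = 'n'
  't' (pos 19) + 18 = pos 11 = 'l'
  'y' (pos 24) + 18 = pos 16 = 'q'
  'z' (pos 25) + 18 = pos 17 = 'r'
Result: unnlqr

unnlqr


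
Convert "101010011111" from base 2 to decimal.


Input: "101010011111" in base 2
Positional expansion:
  Digit '1' (value 1) x 2^11 = 2048
  Digit '0' (value 0) x 2^10 = 0
  Digit '1' (value 1) x 2^9 = 512
  Digit '0' (value 0) x 2^8 = 0
  Digit '1' (value 1) x 2^7 = 128
  Digit '0' (value 0) x 2^6 = 0
  Digit '0' (value 0) x 2^5 = 0
  Digit '1' (value 1) x 2^4 = 16
  Digit '1' (value 1) x 2^3 = 8
  Digit '1' (value 1) x 2^2 = 4
  Digit '1' (value 1) x 2^1 = 2
  Digit '1' (value 1) x 2^0 = 1
Sum = 2719

2719


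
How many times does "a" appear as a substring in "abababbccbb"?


Searching for "a" in "abababbccbb"
Scanning each position:
  Position 0: "a" => MATCH
  Position 1: "b" => no
  Position 2: "a" => MATCH
  Position 3: "b" => no
  Position 4: "a" => MATCH
  Position 5: "b" => no
  Position 6: "b" => no
  Position 7: "c" => no
  Position 8: "c" => no
  Position 9: "b" => no
  Position 10: "b" => no
Total occurrences: 3

3


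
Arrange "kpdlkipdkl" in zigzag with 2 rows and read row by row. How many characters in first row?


Zigzag "kpdlkipdkl" into 2 rows:
Placing characters:
  'k' => row 0
  'p' => row 1
  'd' => row 0
  'l' => row 1
  'k' => row 0
  'i' => row 1
  'p' => row 0
  'd' => row 1
  'k' => row 0
  'l' => row 1
Rows:
  Row 0: "kdkpk"
  Row 1: "plidl"
First row length: 5

5


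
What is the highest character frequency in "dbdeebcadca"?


Input: dbdeebcadca
Character counts:
  'a': 2
  'b': 2
  'c': 2
  'd': 3
  'e': 2
Maximum frequency: 3

3


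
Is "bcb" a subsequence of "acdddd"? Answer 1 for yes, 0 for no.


Check if "bcb" is a subsequence of "acdddd"
Greedy scan:
  Position 0 ('a'): no match needed
  Position 1 ('c'): no match needed
  Position 2 ('d'): no match needed
  Position 3 ('d'): no match needed
  Position 4 ('d'): no match needed
  Position 5 ('d'): no match needed
Only matched 0/3 characters => not a subsequence

0


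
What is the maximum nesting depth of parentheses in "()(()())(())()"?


Input: "()(()())(())()"
Tracking depth:
  Position 0 '(': depth becomes 1
  Position 1 ')': depth becomes 0
  Position 2 '(': depth becomes 1
  Position 3 '(': depth becomes 2
  Position 4 ')': depth becomes 1
  Position 5 '(': depth becomes 2
  Position 6 ')': depth becomes 1
  Position 7 ')': depth becomes 0
  Position 8 '(': depth becomes 1
  Position 9 '(': depth becomes 2
  Position 10 ')': depth becomes 1
  Position 11 ')': depth becomes 0
  Position 12 '(': depth becomes 1
  Position 13 ')': depth becomes 0
Maximum depth reached: 2

2


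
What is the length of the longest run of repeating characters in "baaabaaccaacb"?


Input: "baaabaaccaacb"
Scanning for longest run:
  Position 1 ('a'): new char, reset run to 1
  Position 2 ('a'): continues run of 'a', length=2
  Position 3 ('a'): continues run of 'a', length=3
  Position 4 ('b'): new char, reset run to 1
  Position 5 ('a'): new char, reset run to 1
  Position 6 ('a'): continues run of 'a', length=2
  Position 7 ('c'): new char, reset run to 1
  Position 8 ('c'): continues run of 'c', length=2
  Position 9 ('a'): new char, reset run to 1
  Position 10 ('a'): continues run of 'a', length=2
  Position 11 ('c'): new char, reset run to 1
  Position 12 ('b'): new char, reset run to 1
Longest run: 'a' with length 3

3


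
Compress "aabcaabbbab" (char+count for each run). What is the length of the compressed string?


Input: aabcaabbbab
Runs:
  'a' x 2 => "a2"
  'b' x 1 => "b1"
  'c' x 1 => "c1"
  'a' x 2 => "a2"
  'b' x 3 => "b3"
  'a' x 1 => "a1"
  'b' x 1 => "b1"
Compressed: "a2b1c1a2b3a1b1"
Compressed length: 14

14


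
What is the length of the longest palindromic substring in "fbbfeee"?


Input: "fbbfeee"
Checking substrings for palindromes:
  [0:4] "fbbf" (len 4) => palindrome
  [4:7] "eee" (len 3) => palindrome
  [1:3] "bb" (len 2) => palindrome
  [4:6] "ee" (len 2) => palindrome
  [5:7] "ee" (len 2) => palindrome
Longest palindromic substring: "fbbf" with length 4

4


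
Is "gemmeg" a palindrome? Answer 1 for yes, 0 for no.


Input: gemmeg
Reversed: gemmeg
  Compare pos 0 ('g') with pos 5 ('g'): match
  Compare pos 1 ('e') with pos 4 ('e'): match
  Compare pos 2 ('m') with pos 3 ('m'): match
Result: palindrome

1


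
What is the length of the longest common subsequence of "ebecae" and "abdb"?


LCS of "ebecae" and "abdb"
DP table:
           a    b    d    b
      0    0    0    0    0
  e   0    0    0    0    0
  b   0    0    1    1    1
  e   0    0    1    1    1
  c   0    0    1    1    1
  a   0    1    1    1    1
  e   0    1    1    1    1
LCS length = dp[6][4] = 1

1


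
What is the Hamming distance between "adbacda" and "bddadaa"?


Comparing "adbacda" and "bddadaa" position by position:
  Position 0: 'a' vs 'b' => differ
  Position 1: 'd' vs 'd' => same
  Position 2: 'b' vs 'd' => differ
  Position 3: 'a' vs 'a' => same
  Position 4: 'c' vs 'd' => differ
  Position 5: 'd' vs 'a' => differ
  Position 6: 'a' vs 'a' => same
Total differences (Hamming distance): 4

4


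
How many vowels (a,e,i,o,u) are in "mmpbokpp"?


Input: mmpbokpp
Checking each character:
  'm' at position 0: consonant
  'm' at position 1: consonant
  'p' at position 2: consonant
  'b' at position 3: consonant
  'o' at position 4: vowel (running total: 1)
  'k' at position 5: consonant
  'p' at position 6: consonant
  'p' at position 7: consonant
Total vowels: 1

1


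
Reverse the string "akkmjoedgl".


Input: akkmjoedgl
Reading characters right to left:
  Position 9: 'l'
  Position 8: 'g'
  Position 7: 'd'
  Position 6: 'e'
  Position 5: 'o'
  Position 4: 'j'
  Position 3: 'm'
  Position 2: 'k'
  Position 1: 'k'
  Position 0: 'a'
Reversed: lgdeojmkka

lgdeojmkka


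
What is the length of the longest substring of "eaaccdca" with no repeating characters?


Input: "eaaccdca"
Sliding window (track last position of each char):
  Position 0 ('e'): window [0,0] length 1 -- new best
  Position 1 ('a'): window [0,1] length 2 -- new best
  Position 2 ('a'): repeat (last at 1), move window start to 2
  Position 2 ('a'): window [2,2] length 1
  Position 3 ('c'): window [2,3] length 2
  Position 4 ('c'): repeat (last at 3), move window start to 4
  Position 4 ('c'): window [4,4] length 1
  Position 5 ('d'): window [4,5] length 2
  Position 6 ('c'): repeat (last at 4), move window start to 5
  Position 6 ('c'): window [5,6] length 2
  Position 7 ('a'): window [5,7] length 3 -- new best
Longest substring with no repeats: "dca" with length 3

3


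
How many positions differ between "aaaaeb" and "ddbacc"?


Comparing "aaaaeb" and "ddbacc" position by position:
  Position 0: 'a' vs 'd' => DIFFER
  Position 1: 'a' vs 'd' => DIFFER
  Position 2: 'a' vs 'b' => DIFFER
  Position 3: 'a' vs 'a' => same
  Position 4: 'e' vs 'c' => DIFFER
  Position 5: 'b' vs 'c' => DIFFER
Positions that differ: 5

5


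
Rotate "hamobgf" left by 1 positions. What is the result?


Input: "hamobgf", rotate left by 1
First 1 characters: "h"
Remaining characters: "amobgf"
Concatenate remaining + first: "amobgf" + "h" = "amobgfh"

amobgfh


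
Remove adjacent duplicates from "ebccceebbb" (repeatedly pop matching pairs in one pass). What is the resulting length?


Input: ebccceebbb
Stack-based adjacent duplicate removal:
  Read 'e': push. Stack: e
  Read 'b': push. Stack: eb
  Read 'c': push. Stack: ebc
  Read 'c': matches stack top 'c' => pop. Stack: eb
  Read 'c': push. Stack: ebc
  Read 'e': push. Stack: ebce
  Read 'e': matches stack top 'e' => pop. Stack: ebc
  Read 'b': push. Stack: ebcb
  Read 'b': matches stack top 'b' => pop. Stack: ebc
  Read 'b': push. Stack: ebcb
Final stack: "ebcb" (length 4)

4


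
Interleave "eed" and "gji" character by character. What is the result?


Interleaving "eed" and "gji":
  Position 0: 'e' from first, 'g' from second => "eg"
  Position 1: 'e' from first, 'j' from second => "ej"
  Position 2: 'd' from first, 'i' from second => "di"
Result: egejdi

egejdi


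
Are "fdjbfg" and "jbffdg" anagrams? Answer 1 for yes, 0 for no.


Strings: "fdjbfg", "jbffdg"
Sorted first:  bdffgj
Sorted second: bdffgj
Sorted forms match => anagrams

1


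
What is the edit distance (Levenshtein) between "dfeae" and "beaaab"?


Computing edit distance: "dfeae" -> "beaaab"
DP table:
           b    e    a    a    a    b
      0    1    2    3    4    5    6
  d   1    1    2    3    4    5    6
  f   2    2    2    3    4    5    6
  e   3    3    2    3    4    5    6
  a   4    4    3    2    3    4    5
  e   5    5    4    3    3    4    5
Edit distance = dp[5][6] = 5

5


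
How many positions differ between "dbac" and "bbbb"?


Comparing "dbac" and "bbbb" position by position:
  Position 0: 'd' vs 'b' => DIFFER
  Position 1: 'b' vs 'b' => same
  Position 2: 'a' vs 'b' => DIFFER
  Position 3: 'c' vs 'b' => DIFFER
Positions that differ: 3

3


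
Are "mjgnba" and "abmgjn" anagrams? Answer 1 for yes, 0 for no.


Strings: "mjgnba", "abmgjn"
Sorted first:  abgjmn
Sorted second: abgjmn
Sorted forms match => anagrams

1


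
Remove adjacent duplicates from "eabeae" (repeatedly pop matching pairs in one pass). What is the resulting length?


Input: eabeae
Stack-based adjacent duplicate removal:
  Read 'e': push. Stack: e
  Read 'a': push. Stack: ea
  Read 'b': push. Stack: eab
  Read 'e': push. Stack: eabe
  Read 'a': push. Stack: eabea
  Read 'e': push. Stack: eabeae
Final stack: "eabeae" (length 6)

6


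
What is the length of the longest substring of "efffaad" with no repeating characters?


Input: "efffaad"
Sliding window (track last position of each char):
  Position 0 ('e'): window [0,0] length 1 -- new best
  Position 1 ('f'): window [0,1] length 2 -- new best
  Position 2 ('f'): repeat (last at 1), move window start to 2
  Position 2 ('f'): window [2,2] length 1
  Position 3 ('f'): repeat (last at 2), move window start to 3
  Position 3 ('f'): window [3,3] length 1
  Position 4 ('a'): window [3,4] length 2
  Position 5 ('a'): repeat (last at 4), move window start to 5
  Position 5 ('a'): window [5,5] length 1
  Position 6 ('d'): window [5,6] length 2
Longest substring with no repeats: "ef" with length 2

2


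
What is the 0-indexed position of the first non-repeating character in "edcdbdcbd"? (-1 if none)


Input: edcdbdcbd
Character frequencies:
  'b': 2
  'c': 2
  'd': 4
  'e': 1
Scanning left to right for freq == 1:
  Position 0 ('e'): unique! => answer = 0

0


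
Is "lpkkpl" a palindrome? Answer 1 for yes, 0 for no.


Input: lpkkpl
Reversed: lpkkpl
  Compare pos 0 ('l') with pos 5 ('l'): match
  Compare pos 1 ('p') with pos 4 ('p'): match
  Compare pos 2 ('k') with pos 3 ('k'): match
Result: palindrome

1


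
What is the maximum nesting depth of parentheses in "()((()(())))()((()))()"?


Input: "()((()(())))()((()))()"
Tracking depth:
  Position 0 '(': depth becomes 1
  Position 1 ')': depth becomes 0
  Position 2 '(': depth becomes 1
  Position 3 '(': depth becomes 2
  Position 4 '(': depth becomes 3
  Position 5 ')': depth becomes 2
  Position 6 '(': depth becomes 3
  Position 7 '(': depth becomes 4
  Position 8 ')': depth becomes 3
  Position 9 ')': depth becomes 2
  Position 10 ')': depth becomes 1
  Position 11 ')': depth becomes 0
  Position 12 '(': depth becomes 1
  Position 13 ')': depth becomes 0
  Position 14 '(': depth becomes 1
  Position 15 '(': depth becomes 2
  Position 16 '(': depth becomes 3
  Position 17 ')': depth becomes 2
  Position 18 ')': depth becomes 1
  Position 19 ')': depth becomes 0
  Position 20 '(': depth becomes 1
  Position 21 ')': depth becomes 0
Maximum depth reached: 4

4


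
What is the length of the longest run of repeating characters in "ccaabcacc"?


Input: "ccaabcacc"
Scanning for longest run:
  Position 1 ('c'): continues run of 'c', length=2
  Position 2 ('a'): new char, reset run to 1
  Position 3 ('a'): continues run of 'a', length=2
  Position 4 ('b'): new char, reset run to 1
  Position 5 ('c'): new char, reset run to 1
  Position 6 ('a'): new char, reset run to 1
  Position 7 ('c'): new char, reset run to 1
  Position 8 ('c'): continues run of 'c', length=2
Longest run: 'c' with length 2

2


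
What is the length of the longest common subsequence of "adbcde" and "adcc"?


LCS of "adbcde" and "adcc"
DP table:
           a    d    c    c
      0    0    0    0    0
  a   0    1    1    1    1
  d   0    1    2    2    2
  b   0    1    2    2    2
  c   0    1    2    3    3
  d   0    1    2    3    3
  e   0    1    2    3    3
LCS length = dp[6][4] = 3

3


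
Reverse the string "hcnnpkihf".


Input: hcnnpkihf
Reading characters right to left:
  Position 8: 'f'
  Position 7: 'h'
  Position 6: 'i'
  Position 5: 'k'
  Position 4: 'p'
  Position 3: 'n'
  Position 2: 'n'
  Position 1: 'c'
  Position 0: 'h'
Reversed: fhikpnnch

fhikpnnch


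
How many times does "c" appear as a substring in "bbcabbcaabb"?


Searching for "c" in "bbcabbcaabb"
Scanning each position:
  Position 0: "b" => no
  Position 1: "b" => no
  Position 2: "c" => MATCH
  Position 3: "a" => no
  Position 4: "b" => no
  Position 5: "b" => no
  Position 6: "c" => MATCH
  Position 7: "a" => no
  Position 8: "a" => no
  Position 9: "b" => no
  Position 10: "b" => no
Total occurrences: 2

2


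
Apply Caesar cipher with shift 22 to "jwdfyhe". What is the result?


Caesar cipher: shift "jwdfyhe" by 22
  'j' (pos 9) + 22 = pos 5 = 'f'
  'w' (pos 22) + 22 = pos 18 = 's'
  'd' (pos 3) + 22 = pos 25 = 'z'
  'f' (pos 5) + 22 = pos 1 = 'b'
  'y' (pos 24) + 22 = pos 20 = 'u'
  'h' (pos 7) + 22 = pos 3 = 'd'
  'e' (pos 4) + 22 = pos 0 = 'a'
Result: fszbuda

fszbuda


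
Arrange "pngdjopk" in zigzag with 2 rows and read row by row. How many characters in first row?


Zigzag "pngdjopk" into 2 rows:
Placing characters:
  'p' => row 0
  'n' => row 1
  'g' => row 0
  'd' => row 1
  'j' => row 0
  'o' => row 1
  'p' => row 0
  'k' => row 1
Rows:
  Row 0: "pgjp"
  Row 1: "ndok"
First row length: 4

4


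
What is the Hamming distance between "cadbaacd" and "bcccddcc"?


Comparing "cadbaacd" and "bcccddcc" position by position:
  Position 0: 'c' vs 'b' => differ
  Position 1: 'a' vs 'c' => differ
  Position 2: 'd' vs 'c' => differ
  Position 3: 'b' vs 'c' => differ
  Position 4: 'a' vs 'd' => differ
  Position 5: 'a' vs 'd' => differ
  Position 6: 'c' vs 'c' => same
  Position 7: 'd' vs 'c' => differ
Total differences (Hamming distance): 7

7


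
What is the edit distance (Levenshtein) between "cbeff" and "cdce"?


Computing edit distance: "cbeff" -> "cdce"
DP table:
           c    d    c    e
      0    1    2    3    4
  c   1    0    1    2    3
  b   2    1    1    2    3
  e   3    2    2    2    2
  f   4    3    3    3    3
  f   5    4    4    4    4
Edit distance = dp[5][4] = 4

4


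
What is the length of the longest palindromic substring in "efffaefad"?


Input: "efffaefad"
Checking substrings for palindromes:
  [1:4] "fff" (len 3) => palindrome
  [1:3] "ff" (len 2) => palindrome
  [2:4] "ff" (len 2) => palindrome
Longest palindromic substring: "fff" with length 3

3


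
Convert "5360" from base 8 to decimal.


Input: "5360" in base 8
Positional expansion:
  Digit '5' (value 5) x 8^3 = 2560
  Digit '3' (value 3) x 8^2 = 192
  Digit '6' (value 6) x 8^1 = 48
  Digit '0' (value 0) x 8^0 = 0
Sum = 2800

2800


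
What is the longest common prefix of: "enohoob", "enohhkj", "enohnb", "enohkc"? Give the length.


Words: enohoob, enohhkj, enohnb, enohkc
  Position 0: all 'e' => match
  Position 1: all 'n' => match
  Position 2: all 'o' => match
  Position 3: all 'h' => match
  Position 4: ('o', 'h', 'n', 'k') => mismatch, stop
LCP = "enoh" (length 4)

4


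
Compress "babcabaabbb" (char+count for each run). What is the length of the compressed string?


Input: babcabaabbb
Runs:
  'b' x 1 => "b1"
  'a' x 1 => "a1"
  'b' x 1 => "b1"
  'c' x 1 => "c1"
  'a' x 1 => "a1"
  'b' x 1 => "b1"
  'a' x 2 => "a2"
  'b' x 3 => "b3"
Compressed: "b1a1b1c1a1b1a2b3"
Compressed length: 16

16


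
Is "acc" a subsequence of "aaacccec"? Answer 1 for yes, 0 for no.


Check if "acc" is a subsequence of "aaacccec"
Greedy scan:
  Position 0 ('a'): matches sub[0] = 'a'
  Position 1 ('a'): no match needed
  Position 2 ('a'): no match needed
  Position 3 ('c'): matches sub[1] = 'c'
  Position 4 ('c'): matches sub[2] = 'c'
  Position 5 ('c'): no match needed
  Position 6 ('e'): no match needed
  Position 7 ('c'): no match needed
All 3 characters matched => is a subsequence

1


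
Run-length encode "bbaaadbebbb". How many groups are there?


Input: bbaaadbebbb
Scanning for consecutive runs:
  Group 1: 'b' x 2 (positions 0-1)
  Group 2: 'a' x 3 (positions 2-4)
  Group 3: 'd' x 1 (positions 5-5)
  Group 4: 'b' x 1 (positions 6-6)
  Group 5: 'e' x 1 (positions 7-7)
  Group 6: 'b' x 3 (positions 8-10)
Total groups: 6

6


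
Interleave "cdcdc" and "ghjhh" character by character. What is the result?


Interleaving "cdcdc" and "ghjhh":
  Position 0: 'c' from first, 'g' from second => "cg"
  Position 1: 'd' from first, 'h' from second => "dh"
  Position 2: 'c' from first, 'j' from second => "cj"
  Position 3: 'd' from first, 'h' from second => "dh"
  Position 4: 'c' from first, 'h' from second => "ch"
Result: cgdhcjdhch

cgdhcjdhch


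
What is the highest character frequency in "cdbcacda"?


Input: cdbcacda
Character counts:
  'a': 2
  'b': 1
  'c': 3
  'd': 2
Maximum frequency: 3

3


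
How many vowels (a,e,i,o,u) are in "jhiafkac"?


Input: jhiafkac
Checking each character:
  'j' at position 0: consonant
  'h' at position 1: consonant
  'i' at position 2: vowel (running total: 1)
  'a' at position 3: vowel (running total: 2)
  'f' at position 4: consonant
  'k' at position 5: consonant
  'a' at position 6: vowel (running total: 3)
  'c' at position 7: consonant
Total vowels: 3

3


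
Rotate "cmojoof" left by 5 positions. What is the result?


Input: "cmojoof", rotate left by 5
First 5 characters: "cmojo"
Remaining characters: "of"
Concatenate remaining + first: "of" + "cmojo" = "ofcmojo"

ofcmojo


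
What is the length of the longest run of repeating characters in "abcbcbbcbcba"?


Input: "abcbcbbcbcba"
Scanning for longest run:
  Position 1 ('b'): new char, reset run to 1
  Position 2 ('c'): new char, reset run to 1
  Position 3 ('b'): new char, reset run to 1
  Position 4 ('c'): new char, reset run to 1
  Position 5 ('b'): new char, reset run to 1
  Position 6 ('b'): continues run of 'b', length=2
  Position 7 ('c'): new char, reset run to 1
  Position 8 ('b'): new char, reset run to 1
  Position 9 ('c'): new char, reset run to 1
  Position 10 ('b'): new char, reset run to 1
  Position 11 ('a'): new char, reset run to 1
Longest run: 'b' with length 2

2


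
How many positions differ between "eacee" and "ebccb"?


Comparing "eacee" and "ebccb" position by position:
  Position 0: 'e' vs 'e' => same
  Position 1: 'a' vs 'b' => DIFFER
  Position 2: 'c' vs 'c' => same
  Position 3: 'e' vs 'c' => DIFFER
  Position 4: 'e' vs 'b' => DIFFER
Positions that differ: 3

3


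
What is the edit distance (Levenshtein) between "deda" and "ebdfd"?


Computing edit distance: "deda" -> "ebdfd"
DP table:
           e    b    d    f    d
      0    1    2    3    4    5
  d   1    1    2    2    3    4
  e   2    1    2    3    3    4
  d   3    2    2    2    3    3
  a   4    3    3    3    3    4
Edit distance = dp[4][5] = 4

4


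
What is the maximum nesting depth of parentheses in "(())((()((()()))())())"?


Input: "(())((()((()()))())())"
Tracking depth:
  Position 0 '(': depth becomes 1
  Position 1 '(': depth becomes 2
  Position 2 ')': depth becomes 1
  Position 3 ')': depth becomes 0
  Position 4 '(': depth becomes 1
  Position 5 '(': depth becomes 2
  Position 6 '(': depth becomes 3
  Position 7 ')': depth becomes 2
  Position 8 '(': depth becomes 3
  Position 9 '(': depth becomes 4
  Position 10 '(': depth becomes 5
  Position 11 ')': depth becomes 4
  Position 12 '(': depth becomes 5
  Position 13 ')': depth becomes 4
  Position 14 ')': depth becomes 3
  Position 15 ')': depth becomes 2
  Position 16 '(': depth becomes 3
  Position 17 ')': depth becomes 2
  Position 18 ')': depth becomes 1
  Position 19 '(': depth becomes 2
  Position 20 ')': depth becomes 1
  Position 21 ')': depth becomes 0
Maximum depth reached: 5

5


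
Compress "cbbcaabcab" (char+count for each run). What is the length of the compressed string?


Input: cbbcaabcab
Runs:
  'c' x 1 => "c1"
  'b' x 2 => "b2"
  'c' x 1 => "c1"
  'a' x 2 => "a2"
  'b' x 1 => "b1"
  'c' x 1 => "c1"
  'a' x 1 => "a1"
  'b' x 1 => "b1"
Compressed: "c1b2c1a2b1c1a1b1"
Compressed length: 16

16


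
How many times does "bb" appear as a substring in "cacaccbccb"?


Searching for "bb" in "cacaccbccb"
Scanning each position:
  Position 0: "ca" => no
  Position 1: "ac" => no
  Position 2: "ca" => no
  Position 3: "ac" => no
  Position 4: "cc" => no
  Position 5: "cb" => no
  Position 6: "bc" => no
  Position 7: "cc" => no
  Position 8: "cb" => no
Total occurrences: 0

0


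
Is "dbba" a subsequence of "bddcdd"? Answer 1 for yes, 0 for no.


Check if "dbba" is a subsequence of "bddcdd"
Greedy scan:
  Position 0 ('b'): no match needed
  Position 1 ('d'): matches sub[0] = 'd'
  Position 2 ('d'): no match needed
  Position 3 ('c'): no match needed
  Position 4 ('d'): no match needed
  Position 5 ('d'): no match needed
Only matched 1/4 characters => not a subsequence

0


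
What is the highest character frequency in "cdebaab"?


Input: cdebaab
Character counts:
  'a': 2
  'b': 2
  'c': 1
  'd': 1
  'e': 1
Maximum frequency: 2

2


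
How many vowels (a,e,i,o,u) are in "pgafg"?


Input: pgafg
Checking each character:
  'p' at position 0: consonant
  'g' at position 1: consonant
  'a' at position 2: vowel (running total: 1)
  'f' at position 3: consonant
  'g' at position 4: consonant
Total vowels: 1

1


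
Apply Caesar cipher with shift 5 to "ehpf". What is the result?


Caesar cipher: shift "ehpf" by 5
  'e' (pos 4) + 5 = pos 9 = 'j'
  'h' (pos 7) + 5 = pos 12 = 'm'
  'p' (pos 15) + 5 = pos 20 = 'u'
  'f' (pos 5) + 5 = pos 10 = 'k'
Result: jmuk

jmuk


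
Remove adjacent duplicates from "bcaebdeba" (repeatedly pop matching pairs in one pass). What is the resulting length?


Input: bcaebdeba
Stack-based adjacent duplicate removal:
  Read 'b': push. Stack: b
  Read 'c': push. Stack: bc
  Read 'a': push. Stack: bca
  Read 'e': push. Stack: bcae
  Read 'b': push. Stack: bcaeb
  Read 'd': push. Stack: bcaebd
  Read 'e': push. Stack: bcaebde
  Read 'b': push. Stack: bcaebdeb
  Read 'a': push. Stack: bcaebdeba
Final stack: "bcaebdeba" (length 9)

9


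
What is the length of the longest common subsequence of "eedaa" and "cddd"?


LCS of "eedaa" and "cddd"
DP table:
           c    d    d    d
      0    0    0    0    0
  e   0    0    0    0    0
  e   0    0    0    0    0
  d   0    0    1    1    1
  a   0    0    1    1    1
  a   0    0    1    1    1
LCS length = dp[5][4] = 1

1


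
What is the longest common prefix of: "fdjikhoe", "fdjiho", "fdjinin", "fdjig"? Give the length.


Words: fdjikhoe, fdjiho, fdjinin, fdjig
  Position 0: all 'f' => match
  Position 1: all 'd' => match
  Position 2: all 'j' => match
  Position 3: all 'i' => match
  Position 4: ('k', 'h', 'n', 'g') => mismatch, stop
LCP = "fdji" (length 4)

4


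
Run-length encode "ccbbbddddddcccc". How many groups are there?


Input: ccbbbddddddcccc
Scanning for consecutive runs:
  Group 1: 'c' x 2 (positions 0-1)
  Group 2: 'b' x 3 (positions 2-4)
  Group 3: 'd' x 6 (positions 5-10)
  Group 4: 'c' x 4 (positions 11-14)
Total groups: 4

4


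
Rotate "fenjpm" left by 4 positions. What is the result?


Input: "fenjpm", rotate left by 4
First 4 characters: "fenj"
Remaining characters: "pm"
Concatenate remaining + first: "pm" + "fenj" = "pmfenj"

pmfenj


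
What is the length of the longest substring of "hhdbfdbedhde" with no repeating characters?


Input: "hhdbfdbedhde"
Sliding window (track last position of each char):
  Position 0 ('h'): window [0,0] length 1 -- new best
  Position 1 ('h'): repeat (last at 0), move window start to 1
  Position 1 ('h'): window [1,1] length 1
  Position 2 ('d'): window [1,2] length 2 -- new best
  Position 3 ('b'): window [1,3] length 3 -- new best
  Position 4 ('f'): window [1,4] length 4 -- new best
  Position 5 ('d'): repeat (last at 2), move window start to 3
  Position 5 ('d'): window [3,5] length 3
  Position 6 ('b'): repeat (last at 3), move window start to 4
  Position 6 ('b'): window [4,6] length 3
  Position 7 ('e'): window [4,7] length 4
  Position 8 ('d'): repeat (last at 5), move window start to 6
  Position 8 ('d'): window [6,8] length 3
  Position 9 ('h'): window [6,9] length 4
  Position 10 ('d'): repeat (last at 8), move window start to 9
  Position 10 ('d'): window [9,10] length 2
  Position 11 ('e'): window [9,11] length 3
Longest substring with no repeats: "hdbf" with length 4

4


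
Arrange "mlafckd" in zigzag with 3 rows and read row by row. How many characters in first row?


Zigzag "mlafckd" into 3 rows:
Placing characters:
  'm' => row 0
  'l' => row 1
  'a' => row 2
  'f' => row 1
  'c' => row 0
  'k' => row 1
  'd' => row 2
Rows:
  Row 0: "mc"
  Row 1: "lfk"
  Row 2: "ad"
First row length: 2

2


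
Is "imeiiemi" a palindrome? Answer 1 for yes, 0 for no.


Input: imeiiemi
Reversed: imeiiemi
  Compare pos 0 ('i') with pos 7 ('i'): match
  Compare pos 1 ('m') with pos 6 ('m'): match
  Compare pos 2 ('e') with pos 5 ('e'): match
  Compare pos 3 ('i') with pos 4 ('i'): match
Result: palindrome

1


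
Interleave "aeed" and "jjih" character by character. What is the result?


Interleaving "aeed" and "jjih":
  Position 0: 'a' from first, 'j' from second => "aj"
  Position 1: 'e' from first, 'j' from second => "ej"
  Position 2: 'e' from first, 'i' from second => "ei"
  Position 3: 'd' from first, 'h' from second => "dh"
Result: ajejeidh

ajejeidh


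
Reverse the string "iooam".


Input: iooam
Reading characters right to left:
  Position 4: 'm'
  Position 3: 'a'
  Position 2: 'o'
  Position 1: 'o'
  Position 0: 'i'
Reversed: maooi

maooi


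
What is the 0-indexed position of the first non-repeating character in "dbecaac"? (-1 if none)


Input: dbecaac
Character frequencies:
  'a': 2
  'b': 1
  'c': 2
  'd': 1
  'e': 1
Scanning left to right for freq == 1:
  Position 0 ('d'): unique! => answer = 0

0


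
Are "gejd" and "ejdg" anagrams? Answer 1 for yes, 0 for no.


Strings: "gejd", "ejdg"
Sorted first:  degj
Sorted second: degj
Sorted forms match => anagrams

1


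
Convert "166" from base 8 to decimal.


Input: "166" in base 8
Positional expansion:
  Digit '1' (value 1) x 8^2 = 64
  Digit '6' (value 6) x 8^1 = 48
  Digit '6' (value 6) x 8^0 = 6
Sum = 118

118


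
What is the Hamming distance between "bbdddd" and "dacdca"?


Comparing "bbdddd" and "dacdca" position by position:
  Position 0: 'b' vs 'd' => differ
  Position 1: 'b' vs 'a' => differ
  Position 2: 'd' vs 'c' => differ
  Position 3: 'd' vs 'd' => same
  Position 4: 'd' vs 'c' => differ
  Position 5: 'd' vs 'a' => differ
Total differences (Hamming distance): 5

5


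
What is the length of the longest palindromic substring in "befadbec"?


Input: "befadbec"
Checking substrings for palindromes:
  No multi-char palindromic substrings found
Longest palindromic substring: "b" with length 1

1


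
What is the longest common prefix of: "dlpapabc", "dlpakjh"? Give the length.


Words: dlpapabc, dlpakjh
  Position 0: all 'd' => match
  Position 1: all 'l' => match
  Position 2: all 'p' => match
  Position 3: all 'a' => match
  Position 4: ('p', 'k') => mismatch, stop
LCP = "dlpa" (length 4)

4


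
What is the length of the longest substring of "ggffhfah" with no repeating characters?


Input: "ggffhfah"
Sliding window (track last position of each char):
  Position 0 ('g'): window [0,0] length 1 -- new best
  Position 1 ('g'): repeat (last at 0), move window start to 1
  Position 1 ('g'): window [1,1] length 1
  Position 2 ('f'): window [1,2] length 2 -- new best
  Position 3 ('f'): repeat (last at 2), move window start to 3
  Position 3 ('f'): window [3,3] length 1
  Position 4 ('h'): window [3,4] length 2
  Position 5 ('f'): repeat (last at 3), move window start to 4
  Position 5 ('f'): window [4,5] length 2
  Position 6 ('a'): window [4,6] length 3 -- new best
  Position 7 ('h'): repeat (last at 4), move window start to 5
  Position 7 ('h'): window [5,7] length 3
Longest substring with no repeats: "hfa" with length 3

3


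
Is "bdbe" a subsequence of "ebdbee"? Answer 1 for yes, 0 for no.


Check if "bdbe" is a subsequence of "ebdbee"
Greedy scan:
  Position 0 ('e'): no match needed
  Position 1 ('b'): matches sub[0] = 'b'
  Position 2 ('d'): matches sub[1] = 'd'
  Position 3 ('b'): matches sub[2] = 'b'
  Position 4 ('e'): matches sub[3] = 'e'
  Position 5 ('e'): no match needed
All 4 characters matched => is a subsequence

1


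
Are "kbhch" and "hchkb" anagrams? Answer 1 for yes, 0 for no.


Strings: "kbhch", "hchkb"
Sorted first:  bchhk
Sorted second: bchhk
Sorted forms match => anagrams

1
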